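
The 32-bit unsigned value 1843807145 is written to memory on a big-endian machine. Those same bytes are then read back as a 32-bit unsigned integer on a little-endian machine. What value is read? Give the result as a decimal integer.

1843807145 in 32-bit hexadecimal is 0x6DE643A9.
Stored big-endian, the bytes at ascending addresses are 6D E6 43 A9.
Read back as little-endian, the first byte is least significant, giving 0xA943E66D.
0xA943E66D = 2839799405.

2839799405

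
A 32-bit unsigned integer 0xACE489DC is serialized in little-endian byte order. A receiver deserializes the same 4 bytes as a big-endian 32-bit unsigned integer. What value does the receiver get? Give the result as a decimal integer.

Stored little-endian, the bytes at ascending addresses are DC 89 E4 AC.
Read back as big-endian, the last byte is least significant, giving 0xDC89E4AC.
0xDC89E4AC = 3700024492.

3700024492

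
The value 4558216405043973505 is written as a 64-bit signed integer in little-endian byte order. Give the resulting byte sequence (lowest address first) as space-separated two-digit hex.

4558216405043973505 in hexadecimal, padded to 64 bits, is 0x3F4209AB80010D81.
Split into bytes (most-significant first): 3F 42 09 AB 80 01 0D 81.
Little-endian: lowest address holds the least-significant byte.
So at ascending addresses the bytes are 81 0D 01 80 AB 09 42 3F.

81 0D 01 80 AB 09 42 3F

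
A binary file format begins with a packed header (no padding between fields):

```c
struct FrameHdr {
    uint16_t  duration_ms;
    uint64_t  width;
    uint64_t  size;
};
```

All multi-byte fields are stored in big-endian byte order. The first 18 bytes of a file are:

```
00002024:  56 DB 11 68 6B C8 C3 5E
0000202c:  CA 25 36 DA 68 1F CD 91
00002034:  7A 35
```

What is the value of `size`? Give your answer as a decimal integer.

`size` follows `duration_ms` (2 B), `width` (8 B), so it starts at offset 2 + 8 = 10 and occupies 8 bytes.
Bytes at offsets 10..17: 36 DA 68 1F CD 91 7A 35.
Big-endian stores the most-significant byte at the lowest address.
The bytes are already most-significant first: 0x36DA681FCD917A35.
0x36DA681FCD917A35 = 3952586108773169717.

3952586108773169717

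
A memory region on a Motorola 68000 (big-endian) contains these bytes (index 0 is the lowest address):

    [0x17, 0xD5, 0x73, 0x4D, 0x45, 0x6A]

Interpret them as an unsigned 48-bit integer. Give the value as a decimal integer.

In big-endian order the high byte comes first in memory.
The bytes are already most-significant first: 0x17D5734D456A.
0x17D5734D456A = 26205529916778.

26205529916778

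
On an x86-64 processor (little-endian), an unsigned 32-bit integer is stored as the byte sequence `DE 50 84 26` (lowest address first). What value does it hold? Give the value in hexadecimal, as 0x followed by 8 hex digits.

Little-endian: lowest address holds the least-significant byte.
Reassemble most-significant byte first: 26 84 50 DE → 0x268450DE.

0x268450DE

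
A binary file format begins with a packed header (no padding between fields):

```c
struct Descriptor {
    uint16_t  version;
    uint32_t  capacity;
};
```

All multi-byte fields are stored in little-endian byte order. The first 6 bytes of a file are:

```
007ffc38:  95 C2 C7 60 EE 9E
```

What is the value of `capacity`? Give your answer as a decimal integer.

`capacity` follows `version` (2 bytes), so it starts at byte offset 2 and occupies 4 bytes.
Bytes at offsets 2..5: C7 60 EE 9E.
Little-endian: lowest address holds the least-significant byte.
Reassemble most-significant byte first: 9E EE 60 C7 → 0x9EEE60C7.
0x9EEE60C7 = 2666422471.

2666422471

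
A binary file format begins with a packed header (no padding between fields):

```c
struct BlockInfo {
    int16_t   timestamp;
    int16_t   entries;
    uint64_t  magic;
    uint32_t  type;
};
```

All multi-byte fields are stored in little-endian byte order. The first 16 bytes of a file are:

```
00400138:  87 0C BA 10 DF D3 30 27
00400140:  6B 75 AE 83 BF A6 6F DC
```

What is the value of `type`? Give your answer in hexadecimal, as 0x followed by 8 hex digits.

0xDC6FA6BF

`type` follows `timestamp` (2 B), `entries` (2 B), `magic` (8 B), so it starts at offset 2 + 2 + 8 = 12 and occupies 4 bytes.
Bytes at offsets 12..15: BF A6 6F DC.
Little-endian stores the least-significant byte at the lowest address.
Reassemble most-significant byte first: DC 6F A6 BF → 0xDC6FA6BF.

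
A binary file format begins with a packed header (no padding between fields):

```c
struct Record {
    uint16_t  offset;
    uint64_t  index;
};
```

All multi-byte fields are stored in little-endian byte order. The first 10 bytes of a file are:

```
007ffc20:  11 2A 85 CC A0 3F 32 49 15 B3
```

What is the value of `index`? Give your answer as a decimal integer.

`index` follows `offset` (2 bytes), so it starts at byte offset 2 and occupies 8 bytes.
Bytes at offsets 2..9: 85 CC A0 3F 32 49 15 B3.
In little-endian order the low byte comes first in memory.
Reassemble most-significant byte first: B3 15 49 32 3F A0 CC 85 → 0xB31549323FA0CC85.
0xB31549323FA0CC85 = 12904300787464719493.

12904300787464719493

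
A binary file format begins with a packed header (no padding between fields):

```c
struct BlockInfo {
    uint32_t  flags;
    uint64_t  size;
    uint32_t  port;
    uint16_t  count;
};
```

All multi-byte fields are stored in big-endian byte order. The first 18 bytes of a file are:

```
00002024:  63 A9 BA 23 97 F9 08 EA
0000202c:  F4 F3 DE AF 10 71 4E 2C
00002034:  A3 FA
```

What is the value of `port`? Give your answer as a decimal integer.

`port` follows `flags` (4 B), `size` (8 B), so it starts at offset 4 + 8 = 12 and occupies 4 bytes.
Bytes at offsets 12..15: 10 71 4E 2C.
Big-endian stores the most-significant byte at the lowest address.
The bytes are already most-significant first: 0x10714E2C.
0x10714E2C = 275861036.

275861036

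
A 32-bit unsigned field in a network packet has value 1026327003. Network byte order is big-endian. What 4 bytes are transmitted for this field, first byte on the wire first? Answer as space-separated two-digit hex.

3D 2C 81 DB

1026327003 in hexadecimal, padded to 32 bits, is 0x3D2C81DB.
Split into bytes (most-significant first): 3D 2C 81 DB.
Big-endian: lowest address holds the most-significant byte.
So the memory order matches the most-significant-first order: 3D 2C 81 DB.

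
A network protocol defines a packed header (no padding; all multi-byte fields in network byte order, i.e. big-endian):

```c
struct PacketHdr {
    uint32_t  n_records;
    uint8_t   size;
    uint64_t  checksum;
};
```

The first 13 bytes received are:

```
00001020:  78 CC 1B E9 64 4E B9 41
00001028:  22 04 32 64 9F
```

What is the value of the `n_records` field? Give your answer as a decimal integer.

`n_records` is the first field, at byte offset 0, occupying 4 bytes.
Bytes at offsets 0..3: 78 CC 1B E9.
Big-endian: lowest address holds the most-significant byte.
The bytes are already most-significant first: 0x78CC1BE9.
0x78CC1BE9 = 2026642409.

2026642409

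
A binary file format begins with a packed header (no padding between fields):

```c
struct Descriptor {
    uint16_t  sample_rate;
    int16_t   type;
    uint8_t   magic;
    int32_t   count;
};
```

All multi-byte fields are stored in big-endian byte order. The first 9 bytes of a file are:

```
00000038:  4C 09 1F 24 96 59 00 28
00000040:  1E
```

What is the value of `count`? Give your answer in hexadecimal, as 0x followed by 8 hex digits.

`count` follows `sample_rate` (2 B), `type` (2 B), `magic` (1 B), so it starts at offset 2 + 2 + 1 = 5 and occupies 4 bytes.
Bytes at offsets 5..8: 59 00 28 1E.
Big-endian stores the most-significant byte at the lowest address.
The bytes are already most-significant first: 0x5900281E.

0x5900281E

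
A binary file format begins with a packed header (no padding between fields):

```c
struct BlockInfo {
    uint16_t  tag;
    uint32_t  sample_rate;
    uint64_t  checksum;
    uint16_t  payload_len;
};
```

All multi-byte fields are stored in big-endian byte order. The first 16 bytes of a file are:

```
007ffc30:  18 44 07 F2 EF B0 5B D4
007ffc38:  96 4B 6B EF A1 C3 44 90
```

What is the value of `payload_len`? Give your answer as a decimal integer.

17552

`payload_len` follows `tag` (2 B), `sample_rate` (4 B), `checksum` (8 B), so it starts at offset 2 + 4 + 8 = 14 and occupies 2 bytes.
Bytes at offsets 14..15: 44 90.
Big-endian: lowest address holds the most-significant byte.
The bytes are already most-significant first: 0x4490.
0x4490 = 17552.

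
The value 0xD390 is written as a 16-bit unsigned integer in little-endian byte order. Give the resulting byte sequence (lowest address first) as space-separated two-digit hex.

Split into bytes (most-significant first): D3 90.
Little-endian: lowest address holds the least-significant byte.
So at ascending addresses the bytes are 90 D3.

90 D3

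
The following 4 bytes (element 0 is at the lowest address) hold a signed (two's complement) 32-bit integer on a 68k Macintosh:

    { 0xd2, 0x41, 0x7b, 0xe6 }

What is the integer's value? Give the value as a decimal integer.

-767460378

Big-endian: lowest address holds the most-significant byte.
The bytes are already most-significant first: 0xD2417BE6.
Top bit is set, so as a signed 32-bit value this is 0xD2417BE6 − 2^32 = -767460378.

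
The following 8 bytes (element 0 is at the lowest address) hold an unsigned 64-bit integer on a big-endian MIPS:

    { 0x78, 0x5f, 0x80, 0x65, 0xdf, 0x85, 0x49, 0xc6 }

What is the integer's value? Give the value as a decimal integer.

Big-endian stores the most-significant byte at the lowest address.
The bytes are already most-significant first: 0x785F8065DF8549C6.
0x785F8065DF8549C6 = 8673792582368971206.

8673792582368971206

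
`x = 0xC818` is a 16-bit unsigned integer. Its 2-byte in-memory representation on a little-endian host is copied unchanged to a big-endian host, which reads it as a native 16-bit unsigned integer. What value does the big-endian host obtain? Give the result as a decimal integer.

Stored little-endian, the bytes at ascending addresses are 18 C8.
Read back as big-endian, the last byte is least significant, giving 0x18C8.
0x18C8 = 6344.

6344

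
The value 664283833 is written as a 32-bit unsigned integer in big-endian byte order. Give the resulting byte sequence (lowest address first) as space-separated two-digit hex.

664283833 in hexadecimal, padded to 32 bits, is 0x27982AB9.
Split into bytes (most-significant first): 27 98 2A B9.
Big-endian stores the most-significant byte at the lowest address.
So the memory order matches the most-significant-first order: 27 98 2A B9.

27 98 2A B9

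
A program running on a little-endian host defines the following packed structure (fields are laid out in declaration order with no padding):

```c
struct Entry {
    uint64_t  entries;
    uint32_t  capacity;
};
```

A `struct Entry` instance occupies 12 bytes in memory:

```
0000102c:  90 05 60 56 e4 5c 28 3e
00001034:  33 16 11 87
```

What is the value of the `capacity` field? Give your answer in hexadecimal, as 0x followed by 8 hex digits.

0x87111633

`capacity` follows `entries` (8 bytes), so it starts at byte offset 8 and occupies 4 bytes.
Bytes at offsets 8..11: 33 16 11 87.
Little-endian: lowest address holds the least-significant byte.
Reassemble most-significant byte first: 87 11 16 33 → 0x87111633.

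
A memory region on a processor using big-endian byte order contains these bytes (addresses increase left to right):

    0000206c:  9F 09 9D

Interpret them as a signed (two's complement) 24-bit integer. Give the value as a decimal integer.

-6354531

Big-endian: lowest address holds the most-significant byte.
The bytes are already most-significant first: 0x9F099D.
Top bit is set, so as a signed 24-bit value this is 0x9F099D − 2^24 = -6354531.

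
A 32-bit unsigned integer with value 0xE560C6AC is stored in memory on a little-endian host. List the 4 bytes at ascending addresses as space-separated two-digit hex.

Split into bytes (most-significant first): E5 60 C6 AC.
Little-endian: lowest address holds the least-significant byte.
So at ascending addresses the bytes are AC C6 60 E5.

AC C6 60 E5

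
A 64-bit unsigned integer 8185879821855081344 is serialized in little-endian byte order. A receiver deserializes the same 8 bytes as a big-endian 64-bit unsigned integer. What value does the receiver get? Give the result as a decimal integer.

9278459542190332529

8185879821855081344 in 64-bit hexadecimal is 0x719A1653CBB5C380.
Stored little-endian, the bytes at ascending addresses are 80 C3 B5 CB 53 16 9A 71.
Read back as big-endian, the last byte is least significant, giving 0x80C3B5CB53169A71.
0x80C3B5CB53169A71 = 9278459542190332529.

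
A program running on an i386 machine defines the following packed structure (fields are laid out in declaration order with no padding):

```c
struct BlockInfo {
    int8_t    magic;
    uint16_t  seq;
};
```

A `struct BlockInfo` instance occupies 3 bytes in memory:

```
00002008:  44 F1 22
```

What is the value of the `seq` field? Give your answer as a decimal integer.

`seq` follows `magic` (1 byte), so it starts at byte offset 1 and occupies 2 bytes.
Bytes at offsets 1..2: F1 22.
In little-endian order the low byte comes first in memory.
Reassemble most-significant byte first: 22 F1 → 0x22F1.
0x22F1 = 8945.

8945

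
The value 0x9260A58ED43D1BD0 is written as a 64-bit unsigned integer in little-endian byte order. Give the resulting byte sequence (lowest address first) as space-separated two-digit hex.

D0 1B 3D D4 8E A5 60 92

Split into bytes (most-significant first): 92 60 A5 8E D4 3D 1B D0.
Little-endian stores the least-significant byte at the lowest address.
So at ascending addresses the bytes are D0 1B 3D D4 8E A5 60 92.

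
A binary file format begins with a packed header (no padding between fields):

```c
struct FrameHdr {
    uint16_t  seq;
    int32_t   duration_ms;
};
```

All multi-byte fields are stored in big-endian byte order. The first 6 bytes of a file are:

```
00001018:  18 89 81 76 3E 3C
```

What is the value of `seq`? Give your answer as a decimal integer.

6281

`seq` is the first field, at byte offset 0, occupying 2 bytes.
Bytes at offsets 0..1: 18 89.
Big-endian stores the most-significant byte at the lowest address.
The bytes are already most-significant first: 0x1889.
0x1889 = 6281.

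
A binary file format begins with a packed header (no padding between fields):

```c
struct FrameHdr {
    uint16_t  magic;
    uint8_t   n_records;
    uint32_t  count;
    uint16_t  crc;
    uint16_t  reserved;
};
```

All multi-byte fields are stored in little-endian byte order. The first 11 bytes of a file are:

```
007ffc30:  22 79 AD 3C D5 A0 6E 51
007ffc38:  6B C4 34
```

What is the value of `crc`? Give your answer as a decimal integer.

27473

`crc` follows `magic` (2 B), `n_records` (1 B), `count` (4 B), so it starts at offset 2 + 1 + 4 = 7 and occupies 2 bytes.
Bytes at offsets 7..8: 51 6B.
Little-endian: lowest address holds the least-significant byte.
Reassemble most-significant byte first: 6B 51 → 0x6B51.
0x6B51 = 27473.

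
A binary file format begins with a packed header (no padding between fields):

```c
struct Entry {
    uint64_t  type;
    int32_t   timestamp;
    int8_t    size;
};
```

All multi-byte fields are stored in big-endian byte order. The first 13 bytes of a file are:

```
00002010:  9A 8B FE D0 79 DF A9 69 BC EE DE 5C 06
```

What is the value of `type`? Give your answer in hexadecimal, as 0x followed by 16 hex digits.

`type` is the first field, at byte offset 0, occupying 8 bytes.
Bytes at offsets 0..7: 9A 8B FE D0 79 DF A9 69.
Big-endian: lowest address holds the most-significant byte.
The bytes are already most-significant first: 0x9A8BFED079DFA969.

0x9A8BFED079DFA969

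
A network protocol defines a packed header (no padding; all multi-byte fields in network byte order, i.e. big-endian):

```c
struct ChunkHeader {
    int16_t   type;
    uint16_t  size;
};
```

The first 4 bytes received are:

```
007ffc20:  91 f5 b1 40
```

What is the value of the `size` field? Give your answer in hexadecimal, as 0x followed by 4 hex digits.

`size` follows `type` (2 bytes), so it starts at byte offset 2 and occupies 2 bytes.
Bytes at offsets 2..3: B1 40.
Big-endian stores the most-significant byte at the lowest address.
The bytes are already most-significant first: 0xB140.

0xB140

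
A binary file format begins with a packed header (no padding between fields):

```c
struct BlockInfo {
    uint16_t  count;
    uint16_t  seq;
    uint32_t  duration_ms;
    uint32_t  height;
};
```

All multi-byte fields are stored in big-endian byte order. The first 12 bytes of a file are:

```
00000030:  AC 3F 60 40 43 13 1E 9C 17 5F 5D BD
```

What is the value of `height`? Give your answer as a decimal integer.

`height` follows `count` (2 B), `seq` (2 B), `duration_ms` (4 B), so it starts at offset 2 + 2 + 4 = 8 and occupies 4 bytes.
Bytes at offsets 8..11: 17 5F 5D BD.
Big-endian stores the most-significant byte at the lowest address.
The bytes are already most-significant first: 0x175F5DBD.
0x175F5DBD = 392125885.

392125885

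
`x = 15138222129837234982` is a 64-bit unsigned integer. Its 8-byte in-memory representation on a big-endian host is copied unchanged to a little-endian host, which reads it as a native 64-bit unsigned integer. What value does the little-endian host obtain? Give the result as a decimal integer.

15138222129837234982 in 64-bit hexadecimal is 0xD215C4D243E7DB26.
Stored big-endian, the bytes at ascending addresses are D2 15 C4 D2 43 E7 DB 26.
Read back as little-endian, the first byte is least significant, giving 0x26DBE743D2C415D2.
0x26DBE743D2C415D2 = 2800085871825786322.

2800085871825786322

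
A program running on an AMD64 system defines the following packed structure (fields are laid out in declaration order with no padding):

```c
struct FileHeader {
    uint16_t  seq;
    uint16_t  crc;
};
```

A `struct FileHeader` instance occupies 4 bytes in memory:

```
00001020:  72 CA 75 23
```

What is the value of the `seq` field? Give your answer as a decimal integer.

51826

`seq` is the first field, at byte offset 0, occupying 2 bytes.
Bytes at offsets 0..1: 72 CA.
In little-endian order the low byte comes first in memory.
Reassemble most-significant byte first: CA 72 → 0xCA72.
0xCA72 = 51826.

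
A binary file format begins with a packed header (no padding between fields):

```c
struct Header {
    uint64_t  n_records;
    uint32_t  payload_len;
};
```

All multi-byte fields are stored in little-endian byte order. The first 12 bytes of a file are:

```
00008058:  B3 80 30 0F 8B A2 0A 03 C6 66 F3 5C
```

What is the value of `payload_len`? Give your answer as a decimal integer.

`payload_len` follows `n_records` (8 bytes), so it starts at byte offset 8 and occupies 4 bytes.
Bytes at offsets 8..11: C6 66 F3 5C.
In little-endian order the low byte comes first in memory.
Reassemble most-significant byte first: 5C F3 66 C6 → 0x5CF366C6.
0x5CF366C6 = 1559455430.

1559455430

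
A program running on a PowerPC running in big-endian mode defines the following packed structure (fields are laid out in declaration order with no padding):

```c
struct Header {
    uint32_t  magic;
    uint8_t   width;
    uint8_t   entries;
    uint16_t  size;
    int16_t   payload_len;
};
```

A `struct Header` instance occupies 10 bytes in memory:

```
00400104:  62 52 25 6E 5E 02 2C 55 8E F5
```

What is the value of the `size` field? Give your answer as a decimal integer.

`size` follows `magic` (4 B), `width` (1 B), `entries` (1 B), so it starts at offset 4 + 1 + 1 = 6 and occupies 2 bytes.
Bytes at offsets 6..7: 2C 55.
In big-endian order the high byte comes first in memory.
The bytes are already most-significant first: 0x2C55.
0x2C55 = 11349.

11349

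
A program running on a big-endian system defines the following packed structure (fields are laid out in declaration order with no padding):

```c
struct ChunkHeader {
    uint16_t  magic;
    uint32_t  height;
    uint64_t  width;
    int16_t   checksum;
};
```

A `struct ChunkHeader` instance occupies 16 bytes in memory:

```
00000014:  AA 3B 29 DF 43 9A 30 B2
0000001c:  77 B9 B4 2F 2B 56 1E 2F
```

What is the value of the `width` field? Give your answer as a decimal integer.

`width` follows `magic` (2 B), `height` (4 B), so it starts at offset 2 + 4 = 6 and occupies 8 bytes.
Bytes at offsets 6..13: 30 B2 77 B9 B4 2F 2B 56.
In big-endian order the high byte comes first in memory.
The bytes are already most-significant first: 0x30B277B9B42F2B56.
0x30B277B9B42F2B56 = 3508998699150682966.

3508998699150682966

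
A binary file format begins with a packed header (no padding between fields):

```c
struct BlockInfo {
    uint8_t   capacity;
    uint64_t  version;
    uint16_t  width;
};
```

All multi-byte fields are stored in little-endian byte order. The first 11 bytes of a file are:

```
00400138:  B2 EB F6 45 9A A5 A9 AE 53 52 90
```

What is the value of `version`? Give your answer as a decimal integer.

`version` follows `capacity` (1 byte), so it starts at byte offset 1 and occupies 8 bytes.
Bytes at offsets 1..8: EB F6 45 9A A5 A9 AE 53.
Little-endian stores the least-significant byte at the lowest address.
Reassemble most-significant byte first: 53 AE A9 A5 9A 45 F6 EB → 0x53AEA9A59A45F6EB.
0x53AEA9A59A45F6EB = 6029943479818647275.

6029943479818647275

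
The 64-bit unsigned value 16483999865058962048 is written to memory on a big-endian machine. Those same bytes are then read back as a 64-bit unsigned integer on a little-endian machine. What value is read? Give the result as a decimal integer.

9235314462040179428

16483999865058962048 in 64-bit hexadecimal is 0xE4C2EE8A926D2A80.
Stored big-endian, the bytes at ascending addresses are E4 C2 EE 8A 92 6D 2A 80.
Read back as little-endian, the first byte is least significant, giving 0x802A6D928AEEC2E4.
0x802A6D928AEEC2E4 = 9235314462040179428.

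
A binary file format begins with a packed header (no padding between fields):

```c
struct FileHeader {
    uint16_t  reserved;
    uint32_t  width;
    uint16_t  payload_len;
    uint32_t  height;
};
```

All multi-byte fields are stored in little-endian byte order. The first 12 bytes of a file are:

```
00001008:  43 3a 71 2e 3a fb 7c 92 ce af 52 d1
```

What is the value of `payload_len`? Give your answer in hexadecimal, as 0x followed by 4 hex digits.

`payload_len` follows `reserved` (2 B), `width` (4 B), so it starts at offset 2 + 4 = 6 and occupies 2 bytes.
Bytes at offsets 6..7: 7C 92.
In little-endian order the low byte comes first in memory.
Reassemble most-significant byte first: 92 7C → 0x927C.

0x927C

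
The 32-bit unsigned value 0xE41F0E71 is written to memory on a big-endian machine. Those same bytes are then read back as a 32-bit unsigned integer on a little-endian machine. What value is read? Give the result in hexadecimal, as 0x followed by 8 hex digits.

0x710E1FE4

Stored big-endian, the bytes at ascending addresses are E4 1F 0E 71.
Read back as little-endian, the first byte is least significant, giving 0x710E1FE4.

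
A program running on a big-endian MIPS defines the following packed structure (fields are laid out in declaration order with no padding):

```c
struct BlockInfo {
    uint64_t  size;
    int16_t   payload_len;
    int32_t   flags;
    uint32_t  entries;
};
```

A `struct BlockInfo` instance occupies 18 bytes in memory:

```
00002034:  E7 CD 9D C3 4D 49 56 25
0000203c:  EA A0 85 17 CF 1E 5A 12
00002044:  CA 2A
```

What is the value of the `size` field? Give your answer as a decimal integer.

16703180055127873061

`size` is the first field, at byte offset 0, occupying 8 bytes.
Bytes at offsets 0..7: E7 CD 9D C3 4D 49 56 25.
Big-endian: lowest address holds the most-significant byte.
The bytes are already most-significant first: 0xE7CD9DC34D495625.
0xE7CD9DC34D495625 = 16703180055127873061.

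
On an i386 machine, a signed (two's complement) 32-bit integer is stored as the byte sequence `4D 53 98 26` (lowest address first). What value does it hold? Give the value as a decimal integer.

Little-endian stores the least-significant byte at the lowest address.
Reassemble most-significant byte first: 26 98 53 4D → 0x2698534D.
0x2698534D = 647517005.

647517005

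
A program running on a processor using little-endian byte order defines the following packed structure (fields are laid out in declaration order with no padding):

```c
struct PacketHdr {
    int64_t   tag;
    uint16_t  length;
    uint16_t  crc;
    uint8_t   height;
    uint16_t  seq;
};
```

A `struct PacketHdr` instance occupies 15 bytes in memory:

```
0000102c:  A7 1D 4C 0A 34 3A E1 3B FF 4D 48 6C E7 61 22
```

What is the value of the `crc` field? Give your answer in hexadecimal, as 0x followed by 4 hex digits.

`crc` follows `tag` (8 B), `length` (2 B), so it starts at offset 8 + 2 = 10 and occupies 2 bytes.
Bytes at offsets 10..11: 48 6C.
Little-endian stores the least-significant byte at the lowest address.
Reassemble most-significant byte first: 6C 48 → 0x6C48.

0x6C48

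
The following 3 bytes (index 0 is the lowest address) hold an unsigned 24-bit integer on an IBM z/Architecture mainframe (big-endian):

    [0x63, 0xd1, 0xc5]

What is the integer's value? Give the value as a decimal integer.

6541765

Big-endian: lowest address holds the most-significant byte.
The bytes are already most-significant first: 0x63D1C5.
0x63D1C5 = 6541765.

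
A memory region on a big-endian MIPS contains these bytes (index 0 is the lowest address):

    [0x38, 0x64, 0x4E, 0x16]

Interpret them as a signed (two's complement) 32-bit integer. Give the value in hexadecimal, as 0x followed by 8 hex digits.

Big-endian stores the most-significant byte at the lowest address.
The bytes are already most-significant first: 0x38644E16.

0x38644E16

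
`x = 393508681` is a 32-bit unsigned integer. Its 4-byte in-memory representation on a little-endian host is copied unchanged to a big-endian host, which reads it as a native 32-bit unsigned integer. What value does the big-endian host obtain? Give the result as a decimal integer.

393508681 in 32-bit hexadecimal is 0x17747749.
Stored little-endian, the bytes at ascending addresses are 49 77 74 17.
Read back as big-endian, the last byte is least significant, giving 0x49777417.
0x49777417 = 1232565271.

1232565271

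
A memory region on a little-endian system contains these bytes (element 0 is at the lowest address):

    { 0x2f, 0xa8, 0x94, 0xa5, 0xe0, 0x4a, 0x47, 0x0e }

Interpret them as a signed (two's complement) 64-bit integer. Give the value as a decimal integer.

1028873368588560431

In little-endian order the low byte comes first in memory.
Reassemble most-significant byte first: 0E 47 4A E0 A5 94 A8 2F → 0x0E474AE0A594A82F.
0x0E474AE0A594A82F = 1028873368588560431.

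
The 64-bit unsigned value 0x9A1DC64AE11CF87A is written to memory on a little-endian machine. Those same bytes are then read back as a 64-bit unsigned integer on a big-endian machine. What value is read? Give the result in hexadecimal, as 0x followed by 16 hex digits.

Stored little-endian, the bytes at ascending addresses are 7A F8 1C E1 4A C6 1D 9A.
Read back as big-endian, the last byte is least significant, giving 0x7AF81CE14AC61D9A.

0x7AF81CE14AC61D9A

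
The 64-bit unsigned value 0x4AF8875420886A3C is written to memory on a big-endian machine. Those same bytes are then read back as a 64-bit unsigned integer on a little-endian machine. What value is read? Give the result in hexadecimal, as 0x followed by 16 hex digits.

0x3C6A88205487F84A

Stored big-endian, the bytes at ascending addresses are 4A F8 87 54 20 88 6A 3C.
Read back as little-endian, the first byte is least significant, giving 0x3C6A88205487F84A.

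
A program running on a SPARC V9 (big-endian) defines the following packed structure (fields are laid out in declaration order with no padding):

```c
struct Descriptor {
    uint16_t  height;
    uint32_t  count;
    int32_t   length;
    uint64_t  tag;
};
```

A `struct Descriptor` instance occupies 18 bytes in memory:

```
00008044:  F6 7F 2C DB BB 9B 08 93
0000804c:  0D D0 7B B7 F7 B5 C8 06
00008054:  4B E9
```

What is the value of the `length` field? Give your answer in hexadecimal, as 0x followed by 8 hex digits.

`length` follows `height` (2 B), `count` (4 B), so it starts at offset 2 + 4 = 6 and occupies 4 bytes.
Bytes at offsets 6..9: 08 93 0D D0.
Big-endian stores the most-significant byte at the lowest address.
The bytes are already most-significant first: 0x08930DD0.

0x08930DD0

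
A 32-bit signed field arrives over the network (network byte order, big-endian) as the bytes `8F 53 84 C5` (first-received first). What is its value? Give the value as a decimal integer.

Big-endian stores the most-significant byte at the lowest address.
The bytes are already most-significant first: 0x8F5384C5.
Top bit is set, so as a signed 32-bit value this is 0x8F5384C5 − 2^32 = -1890351931.

-1890351931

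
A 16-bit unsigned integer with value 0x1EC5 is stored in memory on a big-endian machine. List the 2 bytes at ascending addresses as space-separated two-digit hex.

1E C5

Split into bytes (most-significant first): 1E C5.
In big-endian order the high byte comes first in memory.
So the memory order matches the most-significant-first order: 1E C5.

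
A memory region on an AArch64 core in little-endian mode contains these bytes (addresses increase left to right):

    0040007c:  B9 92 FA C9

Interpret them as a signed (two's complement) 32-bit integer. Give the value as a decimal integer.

Little-endian stores the least-significant byte at the lowest address.
Reassemble most-significant byte first: C9 FA 92 B9 → 0xC9FA92B9.
Top bit is set, so as a signed 32-bit value this is 0xC9FA92B9 − 2^32 = -906325319.

-906325319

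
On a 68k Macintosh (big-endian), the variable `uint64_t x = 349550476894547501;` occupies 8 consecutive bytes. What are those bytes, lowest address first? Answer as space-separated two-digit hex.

04 D9 DA 4E 86 5E 2E 2D

349550476894547501 in hexadecimal, padded to 64 bits, is 0x04D9DA4E865E2E2D.
Split into bytes (most-significant first): 04 D9 DA 4E 86 5E 2E 2D.
Big-endian stores the most-significant byte at the lowest address.
So the memory order matches the most-significant-first order: 04 D9 DA 4E 86 5E 2E 2D.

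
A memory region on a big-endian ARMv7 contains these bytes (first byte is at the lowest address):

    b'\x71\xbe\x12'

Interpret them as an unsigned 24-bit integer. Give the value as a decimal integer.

Big-endian: lowest address holds the most-significant byte.
The bytes are already most-significant first: 0x71BE12.
0x71BE12 = 7454226.

7454226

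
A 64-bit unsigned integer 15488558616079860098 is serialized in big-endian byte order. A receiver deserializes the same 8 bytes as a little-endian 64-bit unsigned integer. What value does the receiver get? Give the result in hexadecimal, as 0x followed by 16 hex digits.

0x828141DAFF69F2D6

15488558616079860098 in 64-bit hexadecimal is 0xD6F269FFDA418182.
Stored big-endian, the bytes at ascending addresses are D6 F2 69 FF DA 41 81 82.
Read back as little-endian, the first byte is least significant, giving 0x828141DAFF69F2D6.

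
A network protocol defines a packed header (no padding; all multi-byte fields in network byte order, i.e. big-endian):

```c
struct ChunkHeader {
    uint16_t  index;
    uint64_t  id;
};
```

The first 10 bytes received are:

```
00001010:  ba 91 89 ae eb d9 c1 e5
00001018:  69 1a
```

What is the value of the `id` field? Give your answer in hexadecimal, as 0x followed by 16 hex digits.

0x89AEEBD9C1E5691A

`id` follows `index` (2 bytes), so it starts at byte offset 2 and occupies 8 bytes.
Bytes at offsets 2..9: 89 AE EB D9 C1 E5 69 1A.
In big-endian order the high byte comes first in memory.
The bytes are already most-significant first: 0x89AEEBD9C1E5691A.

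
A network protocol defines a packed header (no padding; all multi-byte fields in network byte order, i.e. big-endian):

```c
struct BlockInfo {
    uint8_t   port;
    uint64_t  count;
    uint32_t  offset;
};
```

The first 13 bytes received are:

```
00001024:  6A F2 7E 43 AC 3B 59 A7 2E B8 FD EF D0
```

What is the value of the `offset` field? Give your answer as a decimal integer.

`offset` follows `port` (1 B), `count` (8 B), so it starts at offset 1 + 8 = 9 and occupies 4 bytes.
Bytes at offsets 9..12: B8 FD EF D0.
In big-endian order the high byte comes first in memory.
The bytes are already most-significant first: 0xB8FDEFD0.
0xB8FDEFD0 = 3103649744.

3103649744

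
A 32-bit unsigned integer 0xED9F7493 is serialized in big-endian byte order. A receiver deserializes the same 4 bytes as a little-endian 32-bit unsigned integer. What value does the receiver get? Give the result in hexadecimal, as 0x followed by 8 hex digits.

Stored big-endian, the bytes at ascending addresses are ED 9F 74 93.
Read back as little-endian, the first byte is least significant, giving 0x93749FED.

0x93749FED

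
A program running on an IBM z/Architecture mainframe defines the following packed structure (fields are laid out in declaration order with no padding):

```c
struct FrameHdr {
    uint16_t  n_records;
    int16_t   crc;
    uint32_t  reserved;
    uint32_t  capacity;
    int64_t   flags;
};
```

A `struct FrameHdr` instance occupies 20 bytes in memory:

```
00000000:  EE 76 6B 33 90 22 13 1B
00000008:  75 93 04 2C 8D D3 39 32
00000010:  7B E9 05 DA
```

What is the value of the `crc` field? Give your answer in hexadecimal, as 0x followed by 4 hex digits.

0x6B33

`crc` follows `n_records` (2 bytes), so it starts at byte offset 2 and occupies 2 bytes.
Bytes at offsets 2..3: 6B 33.
Big-endian: lowest address holds the most-significant byte.
The bytes are already most-significant first: 0x6B33.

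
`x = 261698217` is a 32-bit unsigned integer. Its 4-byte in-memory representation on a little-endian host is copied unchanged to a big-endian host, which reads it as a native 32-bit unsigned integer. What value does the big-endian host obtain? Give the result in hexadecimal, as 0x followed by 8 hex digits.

0xA932990F

261698217 in 32-bit hexadecimal is 0x0F9932A9.
Stored little-endian, the bytes at ascending addresses are A9 32 99 0F.
Read back as big-endian, the last byte is least significant, giving 0xA932990F.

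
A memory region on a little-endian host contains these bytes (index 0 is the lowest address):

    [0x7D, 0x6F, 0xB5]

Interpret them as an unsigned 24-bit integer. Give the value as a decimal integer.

11890557

In little-endian order the low byte comes first in memory.
Reassemble most-significant byte first: B5 6F 7D → 0xB56F7D.
0xB56F7D = 11890557.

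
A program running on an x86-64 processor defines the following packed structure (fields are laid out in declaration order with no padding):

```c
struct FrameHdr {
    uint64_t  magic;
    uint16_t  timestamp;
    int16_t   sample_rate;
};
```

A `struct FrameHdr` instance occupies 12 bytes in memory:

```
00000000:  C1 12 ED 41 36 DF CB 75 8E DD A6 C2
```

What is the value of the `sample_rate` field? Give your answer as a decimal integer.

-15706

`sample_rate` follows `magic` (8 B), `timestamp` (2 B), so it starts at offset 8 + 2 = 10 and occupies 2 bytes.
Bytes at offsets 10..11: A6 C2.
In little-endian order the low byte comes first in memory.
Reassemble most-significant byte first: C2 A6 → 0xC2A6.
Top bit is set, so as a signed 16-bit value this is 0xC2A6 − 2^16 = -15706.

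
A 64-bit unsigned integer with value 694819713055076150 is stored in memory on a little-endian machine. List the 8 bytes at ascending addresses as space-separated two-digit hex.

36 2F 96 03 D9 7E A4 09

694819713055076150 in hexadecimal, padded to 64 bits, is 0x09A47ED903962F36.
Split into bytes (most-significant first): 09 A4 7E D9 03 96 2F 36.
In little-endian order the low byte comes first in memory.
So at ascending addresses the bytes are 36 2F 96 03 D9 7E A4 09.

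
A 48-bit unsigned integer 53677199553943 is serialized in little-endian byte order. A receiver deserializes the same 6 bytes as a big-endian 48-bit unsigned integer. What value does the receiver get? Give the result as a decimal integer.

53677199553943 in 48-bit hexadecimal is 0x30D1B2697597.
Stored little-endian, the bytes at ascending addresses are 97 75 69 B2 D1 30.
Read back as big-endian, the last byte is least significant, giving 0x977569B2D130.
0x977569B2D130 = 166530540294448.

166530540294448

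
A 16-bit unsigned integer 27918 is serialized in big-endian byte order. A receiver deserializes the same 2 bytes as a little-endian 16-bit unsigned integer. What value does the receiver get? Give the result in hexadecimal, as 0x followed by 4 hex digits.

0x0E6D

27918 in 16-bit hexadecimal is 0x6D0E.
Stored big-endian, the bytes at ascending addresses are 6D 0E.
Read back as little-endian, the first byte is least significant, giving 0x0E6D.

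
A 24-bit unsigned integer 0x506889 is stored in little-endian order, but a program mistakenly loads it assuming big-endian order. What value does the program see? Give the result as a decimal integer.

9005136

Stored little-endian, the bytes at ascending addresses are 89 68 50.
Read back as big-endian, the last byte is least significant, giving 0x896850.
0x896850 = 9005136.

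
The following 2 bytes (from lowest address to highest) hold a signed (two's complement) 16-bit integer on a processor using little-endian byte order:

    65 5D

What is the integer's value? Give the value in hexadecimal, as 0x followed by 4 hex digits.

0x5D65

In little-endian order the low byte comes first in memory.
Reassemble most-significant byte first: 5D 65 → 0x5D65.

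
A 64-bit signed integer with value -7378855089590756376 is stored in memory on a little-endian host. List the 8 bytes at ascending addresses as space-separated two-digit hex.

E8 1B DC 0F 64 0A 99 99

Two's complement of -7378855089590756376 in 64 bits: 7378855089590756376 = 0x6666F59BF023E418; invert → 0x99990A640FDC1BE7; add 1 → 0x99990A640FDC1BE8.
Split into bytes (most-significant first): 99 99 0A 64 0F DC 1B E8.
Little-endian: lowest address holds the least-significant byte.
So at ascending addresses the bytes are E8 1B DC 0F 64 0A 99 99.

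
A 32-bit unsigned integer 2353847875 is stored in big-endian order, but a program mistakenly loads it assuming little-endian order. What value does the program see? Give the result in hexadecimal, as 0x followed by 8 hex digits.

2353847875 in 32-bit hexadecimal is 0x8C4CDE43.
Stored big-endian, the bytes at ascending addresses are 8C 4C DE 43.
Read back as little-endian, the first byte is least significant, giving 0x43DE4C8C.

0x43DE4C8C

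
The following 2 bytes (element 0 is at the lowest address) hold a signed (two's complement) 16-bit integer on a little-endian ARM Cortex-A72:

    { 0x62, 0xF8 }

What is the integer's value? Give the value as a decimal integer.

-1950

Little-endian: lowest address holds the least-significant byte.
Reassemble most-significant byte first: F8 62 → 0xF862.
Top bit is set, so as a signed 16-bit value this is 0xF862 − 2^16 = -1950.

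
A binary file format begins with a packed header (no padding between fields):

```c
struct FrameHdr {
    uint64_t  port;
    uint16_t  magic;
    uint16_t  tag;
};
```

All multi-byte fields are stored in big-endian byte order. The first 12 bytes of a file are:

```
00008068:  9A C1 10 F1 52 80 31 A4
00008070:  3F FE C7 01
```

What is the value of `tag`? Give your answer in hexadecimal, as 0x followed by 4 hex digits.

`tag` follows `port` (8 B), `magic` (2 B), so it starts at offset 8 + 2 = 10 and occupies 2 bytes.
Bytes at offsets 10..11: C7 01.
In big-endian order the high byte comes first in memory.
The bytes are already most-significant first: 0xC701.

0xC701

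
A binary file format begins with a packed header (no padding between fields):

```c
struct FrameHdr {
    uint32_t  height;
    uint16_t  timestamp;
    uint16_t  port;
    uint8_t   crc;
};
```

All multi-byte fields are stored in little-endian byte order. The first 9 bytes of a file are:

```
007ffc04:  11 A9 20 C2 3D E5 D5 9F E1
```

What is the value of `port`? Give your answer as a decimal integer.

`port` follows `height` (4 B), `timestamp` (2 B), so it starts at offset 4 + 2 = 6 and occupies 2 bytes.
Bytes at offsets 6..7: D5 9F.
In little-endian order the low byte comes first in memory.
Reassemble most-significant byte first: 9F D5 → 0x9FD5.
0x9FD5 = 40917.

40917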